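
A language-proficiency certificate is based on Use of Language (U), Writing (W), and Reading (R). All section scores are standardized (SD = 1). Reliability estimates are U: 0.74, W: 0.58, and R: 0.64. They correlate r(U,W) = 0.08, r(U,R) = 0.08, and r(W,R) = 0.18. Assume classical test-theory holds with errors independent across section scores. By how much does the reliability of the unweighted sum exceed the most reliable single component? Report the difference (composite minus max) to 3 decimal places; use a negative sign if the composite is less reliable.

Var(sum) = 3 + 0.68 = 3.68; true-score variance = 1.96 + 0.68 = 2.64; composite reliability = 0.7174.
Max component reliability = 0.7400.
Difference = 0.7174 − 0.7400 = -0.023.

-0.023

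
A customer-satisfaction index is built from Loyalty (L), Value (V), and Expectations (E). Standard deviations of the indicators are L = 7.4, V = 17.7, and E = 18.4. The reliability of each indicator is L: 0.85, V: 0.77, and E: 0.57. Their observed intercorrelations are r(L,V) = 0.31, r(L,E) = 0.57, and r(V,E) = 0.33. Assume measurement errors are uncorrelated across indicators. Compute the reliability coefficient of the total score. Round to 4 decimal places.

0.8050

Var(L+V+E) = 7.4² + 17.7² + 18.4² + 2·[7.4·17.7·0.31 + 7.4·18.4·0.57 + 17.7·18.4·0.33] = 706.61 + 451.379 = 1157.99.
Under uncorrelated errors the observed covariances equal the true-score covariances, so only the own-variance terms attenuate.
True-score variance = [7.4²·0.85 + 17.7²·0.77 + 18.4²·0.57] + 451.379 = 480.758 + 451.379 = 932.137.
Reliability = 932.137 / 1157.99 = 0.8050.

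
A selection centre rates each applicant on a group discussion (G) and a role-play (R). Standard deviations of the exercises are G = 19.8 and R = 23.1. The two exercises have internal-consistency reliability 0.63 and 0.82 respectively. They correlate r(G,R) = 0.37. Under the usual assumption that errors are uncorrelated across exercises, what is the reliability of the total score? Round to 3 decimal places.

Var(G+R) = 19.8² + 23.1² + 2·[19.8·23.1·0.37] = 925.65 + 338.461 = 1264.11.
With uncorrelated errors the cross-covariances are all true-score covariance, so they carry over unchanged; only the diagonal terms shrink to ρᵢσᵢ².
True-score variance = [19.8²·0.63 + 23.1²·0.82] + 338.461 = 684.545 + 338.461 = 1023.01.
Reliability = 1023.01 / 1264.11 = 0.809.

0.809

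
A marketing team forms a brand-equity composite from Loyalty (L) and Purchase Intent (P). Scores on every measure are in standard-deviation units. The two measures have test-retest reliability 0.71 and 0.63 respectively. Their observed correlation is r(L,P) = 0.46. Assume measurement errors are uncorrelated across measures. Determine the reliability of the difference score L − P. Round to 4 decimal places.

0.3889

Var(L−P) = 1 + 1 − 2·0.46 = 2 − 0.92 = 1.08.
Because errors are independent across components, Cov(Tᵢ,Tⱼ) = Cov(Xᵢ,Xⱼ); the off-diagonal part of the true-score variance is the same as above.
True-score variance = [0.71 + 0.63] − 0.92 = 1.34 − 0.92 = 0.42.
Reliability = 0.42 / 1.08 = 0.3889.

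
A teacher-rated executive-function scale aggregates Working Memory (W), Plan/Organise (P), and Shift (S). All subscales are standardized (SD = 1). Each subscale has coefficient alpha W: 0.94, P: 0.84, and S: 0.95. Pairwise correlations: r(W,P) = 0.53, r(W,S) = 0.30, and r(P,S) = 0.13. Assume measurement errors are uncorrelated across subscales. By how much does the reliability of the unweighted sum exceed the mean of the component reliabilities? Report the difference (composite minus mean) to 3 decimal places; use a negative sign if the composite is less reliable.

0.035

Var(sum) = 3 + 1.92 = 4.92; true-score variance = 2.73 + 1.92 = 4.65; composite reliability = 0.9451.
Mean component reliability = 0.9100.
Difference = 0.9451 − 0.9100 = 0.035.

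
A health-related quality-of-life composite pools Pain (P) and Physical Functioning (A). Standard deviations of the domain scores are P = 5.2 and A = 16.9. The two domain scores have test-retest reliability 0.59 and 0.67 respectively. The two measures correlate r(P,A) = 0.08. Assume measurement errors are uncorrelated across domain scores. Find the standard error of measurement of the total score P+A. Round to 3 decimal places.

Var(total) = 312.65 + 14.0608 = 326.711.
True-score variance = 207.312 + 14.0608 = 221.373, so reliability = 0.6776.
Error variance = 326.711 − 221.373 = 105.338; SEM = √105.338 = 10.263.

10.263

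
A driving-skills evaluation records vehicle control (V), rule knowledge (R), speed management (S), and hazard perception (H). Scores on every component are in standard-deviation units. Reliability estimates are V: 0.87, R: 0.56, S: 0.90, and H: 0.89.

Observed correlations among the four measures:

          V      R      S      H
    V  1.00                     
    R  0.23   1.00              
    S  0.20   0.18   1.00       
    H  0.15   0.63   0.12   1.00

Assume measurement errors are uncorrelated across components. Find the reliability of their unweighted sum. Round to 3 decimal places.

Var(V+R+S+H) = 4 + 2·[0.23 + 0.20 + 0.15 + 0.18 + 0.63 + 0.12] = 4 + 3.02 = 7.02.
With uncorrelated errors the cross-covariances are all true-score covariance, so they carry over unchanged; only the diagonal terms shrink to ρᵢσᵢ².
True-score variance = [0.87 + 0.56 + 0.90 + 0.89] + 3.02 = 3.22 + 3.02 = 6.24.
Reliability = 6.24 / 7.02 = 0.889.

0.889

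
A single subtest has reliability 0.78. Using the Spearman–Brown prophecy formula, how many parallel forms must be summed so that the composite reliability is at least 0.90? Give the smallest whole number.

k ≥ ρ*(1−ρ₁)/(ρ₁(1−ρ*)) = 0.90·0.22 / (0.78·0.10) = 2.538.
Smallest integer k = 3.

3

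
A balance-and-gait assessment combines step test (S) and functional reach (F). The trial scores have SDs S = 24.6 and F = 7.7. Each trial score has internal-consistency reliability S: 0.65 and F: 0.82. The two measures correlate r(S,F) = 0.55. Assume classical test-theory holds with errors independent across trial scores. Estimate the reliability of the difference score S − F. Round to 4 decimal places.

0.5122

Var(S−F) = 24.6² + 7.7² − 2·24.6·7.7·0.55 = 664.45 − 208.362 = 456.088.
Under uncorrelated errors the observed covariances equal the true-score covariances, so only the own-variance terms attenuate.
True-score variance = [24.6²·0.65 + 7.7²·0.82] − 208.362 = 441.972 − 208.362 = 233.61.
Reliability = 233.61 / 456.088 = 0.5122.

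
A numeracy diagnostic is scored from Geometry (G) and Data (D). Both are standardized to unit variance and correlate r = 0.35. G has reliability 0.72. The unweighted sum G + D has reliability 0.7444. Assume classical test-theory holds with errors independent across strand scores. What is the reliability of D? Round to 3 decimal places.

Var(G+D) = 2 + 2·0.35 = 2.700.
True-score variance = ρ_G + ρ_D + 2·0.35, so 0.7444 = (0.72 + ρ_D + 0.70) / 2.700.
ρ_D = 0.7444·2.700 − 0.72 − 0.70 = 0.590.

0.590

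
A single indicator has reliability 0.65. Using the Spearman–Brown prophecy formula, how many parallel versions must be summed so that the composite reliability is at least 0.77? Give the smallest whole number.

k ≥ ρ*(1−ρ₁)/(ρ₁(1−ρ*)) = 0.77·0.35 / (0.65·0.23) = 1.803.
Smallest integer k = 2.

2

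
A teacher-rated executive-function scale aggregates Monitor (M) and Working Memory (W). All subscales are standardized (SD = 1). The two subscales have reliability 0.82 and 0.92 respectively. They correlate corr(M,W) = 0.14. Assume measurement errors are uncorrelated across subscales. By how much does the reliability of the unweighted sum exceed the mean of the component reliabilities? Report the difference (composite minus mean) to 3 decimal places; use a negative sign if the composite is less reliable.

Var(sum) = 2 + 0.28 = 2.28; true-score variance = 1.74 + 0.28 = 2.02; composite reliability = 0.8860.
Mean component reliability = 0.8700.
Difference = 0.8860 − 0.8700 = 0.016.

0.016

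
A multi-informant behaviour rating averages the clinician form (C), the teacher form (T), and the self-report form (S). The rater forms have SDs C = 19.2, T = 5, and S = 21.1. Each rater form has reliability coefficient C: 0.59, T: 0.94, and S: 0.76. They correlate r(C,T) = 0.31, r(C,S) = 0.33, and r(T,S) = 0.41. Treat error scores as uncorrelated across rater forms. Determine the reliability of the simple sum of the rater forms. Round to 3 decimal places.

Var(C+T+S) = 19.2² + 5² + 21.1² + 2·[19.2·5·0.31 + 19.2·21.1·0.33 + 5·21.1·0.41] = 838.85 + 413.409 = 1252.26.
Under uncorrelated errors the observed covariances equal the true-score covariances, so only the own-variance terms attenuate.
True-score variance = [19.2²·0.59 + 5²·0.94 + 21.1²·0.76] + 413.409 = 579.357 + 413.409 = 992.766.
Reliability = 992.766 / 1252.26 = 0.793.

0.793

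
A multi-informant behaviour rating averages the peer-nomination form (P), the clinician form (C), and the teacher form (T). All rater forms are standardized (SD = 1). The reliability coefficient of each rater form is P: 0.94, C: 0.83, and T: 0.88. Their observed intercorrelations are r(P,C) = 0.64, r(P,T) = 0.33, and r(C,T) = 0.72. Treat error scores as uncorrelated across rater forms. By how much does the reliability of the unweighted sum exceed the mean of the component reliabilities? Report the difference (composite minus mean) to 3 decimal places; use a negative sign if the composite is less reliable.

0.062

Var(sum) = 3 + 3.38 = 6.38; true-score variance = 2.65 + 3.38 = 6.03; composite reliability = 0.9451.
Mean component reliability = 0.8833.
Difference = 0.9451 − 0.8833 = 0.062.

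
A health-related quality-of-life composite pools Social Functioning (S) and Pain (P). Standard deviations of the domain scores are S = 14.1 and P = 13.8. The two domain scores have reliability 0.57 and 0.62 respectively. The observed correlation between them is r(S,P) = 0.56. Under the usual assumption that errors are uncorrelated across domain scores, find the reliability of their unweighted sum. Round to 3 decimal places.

0.740

Var(S+P) = 14.1² + 13.8² + 2·[14.1·13.8·0.56] = 389.25 + 217.93 = 607.18.
Because errors are independent across components, Cov(Tᵢ,Tⱼ) = Cov(Xᵢ,Xⱼ); the off-diagonal part of the true-score variance is the same as above.
True-score variance = [14.1²·0.57 + 13.8²·0.62] + 217.93 = 231.394 + 217.93 = 449.324.
Reliability = 449.324 / 607.18 = 0.740.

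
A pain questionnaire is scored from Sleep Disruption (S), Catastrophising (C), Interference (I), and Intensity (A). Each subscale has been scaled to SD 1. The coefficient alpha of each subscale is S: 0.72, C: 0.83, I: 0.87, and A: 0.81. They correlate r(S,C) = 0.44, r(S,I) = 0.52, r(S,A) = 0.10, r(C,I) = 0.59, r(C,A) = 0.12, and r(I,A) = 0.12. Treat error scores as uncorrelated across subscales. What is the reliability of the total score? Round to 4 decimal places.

0.9010

Var(S+C+I+A) = 4 + 2·[0.44 + 0.52 + 0.10 + 0.59 + 0.12 + 0.12] = 4 + 3.78 = 7.78.
With uncorrelated errors the cross-covariances are all true-score covariance, so they carry over unchanged; only the diagonal terms shrink to ρᵢσᵢ².
True-score variance = [0.72 + 0.83 + 0.87 + 0.81] + 3.78 = 3.23 + 3.78 = 7.01.
Reliability = 7.01 / 7.78 = 0.9010.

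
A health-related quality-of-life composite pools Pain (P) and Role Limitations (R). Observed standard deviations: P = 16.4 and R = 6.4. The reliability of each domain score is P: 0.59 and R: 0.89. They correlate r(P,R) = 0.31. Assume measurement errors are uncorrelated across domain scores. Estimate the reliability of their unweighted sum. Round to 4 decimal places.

0.6939

Var(P+R) = 16.4² + 6.4² + 2·[16.4·6.4·0.31] = 309.92 + 65.0752 = 374.995.
Under uncorrelated errors the observed covariances equal the true-score covariances, so only the own-variance terms attenuate.
True-score variance = [16.4²·0.59 + 6.4²·0.89] + 65.0752 = 195.141 + 65.0752 = 260.216.
Reliability = 260.216 / 374.995 = 0.6939.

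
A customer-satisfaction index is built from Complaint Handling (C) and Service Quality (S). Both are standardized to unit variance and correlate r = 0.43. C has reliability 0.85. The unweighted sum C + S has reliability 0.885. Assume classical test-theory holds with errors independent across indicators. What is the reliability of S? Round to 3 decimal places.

0.821

Var(C+S) = 2 + 2·0.43 = 2.860.
True-score variance = ρ_C + ρ_S + 2·0.43, so 0.885 = (0.85 + ρ_S + 0.86) / 2.860.
ρ_S = 0.885·2.860 − 0.85 − 0.86 = 0.821.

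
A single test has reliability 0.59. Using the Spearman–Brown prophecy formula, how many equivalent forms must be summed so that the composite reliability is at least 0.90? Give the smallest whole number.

k ≥ ρ*(1−ρ₁)/(ρ₁(1−ρ*)) = 0.90·0.41 / (0.59·0.10) = 6.254.
Smallest integer k = 7.

7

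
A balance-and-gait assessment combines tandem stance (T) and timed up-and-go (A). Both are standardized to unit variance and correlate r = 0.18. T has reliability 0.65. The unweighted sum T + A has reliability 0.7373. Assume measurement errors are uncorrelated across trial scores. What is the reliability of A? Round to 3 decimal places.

Var(T+A) = 2 + 2·0.18 = 2.360.
True-score variance = ρ_T + ρ_A + 2·0.18, so 0.7373 = (0.65 + ρ_A + 0.36) / 2.360.
ρ_A = 0.7373·2.360 − 0.65 − 0.36 = 0.730.

0.730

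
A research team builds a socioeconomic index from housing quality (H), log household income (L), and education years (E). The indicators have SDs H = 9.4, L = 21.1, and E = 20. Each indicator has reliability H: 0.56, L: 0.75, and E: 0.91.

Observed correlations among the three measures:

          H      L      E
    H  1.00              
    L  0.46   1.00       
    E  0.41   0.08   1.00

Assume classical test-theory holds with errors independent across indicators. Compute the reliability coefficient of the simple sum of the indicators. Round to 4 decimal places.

Var(H+L+E) = 9.4² + 21.1² + 20² + 2·[9.4·21.1·0.46 + 9.4·20·0.41 + 21.1·20·0.08] = 933.57 + 404.153 = 1337.72.
Under uncorrelated errors the observed covariances equal the true-score covariances, so only the own-variance terms attenuate.
True-score variance = [9.4²·0.56 + 21.1²·0.75 + 20²·0.91] + 404.153 = 747.389 + 404.153 = 1151.54.
Reliability = 1151.54 / 1337.72 = 0.8608.

0.8608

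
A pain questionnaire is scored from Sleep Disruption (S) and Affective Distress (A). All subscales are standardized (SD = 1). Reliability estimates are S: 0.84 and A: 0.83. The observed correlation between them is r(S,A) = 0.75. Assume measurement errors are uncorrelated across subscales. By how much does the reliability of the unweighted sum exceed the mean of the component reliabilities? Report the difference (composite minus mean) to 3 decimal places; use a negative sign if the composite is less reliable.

0.071

Var(sum) = 2 + 1.5 = 3.5; true-score variance = 1.67 + 1.5 = 3.17; composite reliability = 0.9057.
Mean component reliability = 0.8350.
Difference = 0.9057 − 0.8350 = 0.071.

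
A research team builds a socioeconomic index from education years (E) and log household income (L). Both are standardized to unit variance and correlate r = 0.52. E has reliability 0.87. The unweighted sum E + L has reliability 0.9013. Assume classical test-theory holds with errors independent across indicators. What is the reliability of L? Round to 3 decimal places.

0.830

Var(E+L) = 2 + 2·0.52 = 3.040.
True-score variance = ρ_E + ρ_L + 2·0.52, so 0.9013 = (0.87 + ρ_L + 1.04) / 3.040.
ρ_L = 0.9013·3.040 − 0.87 − 1.04 = 0.830.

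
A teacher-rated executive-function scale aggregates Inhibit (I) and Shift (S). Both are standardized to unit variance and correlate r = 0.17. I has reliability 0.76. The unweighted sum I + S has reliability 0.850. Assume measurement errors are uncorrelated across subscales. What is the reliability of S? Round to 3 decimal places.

0.889

Var(I+S) = 2 + 2·0.17 = 2.340.
True-score variance = ρ_I + ρ_S + 2·0.17, so 0.850 = (0.76 + ρ_S + 0.34) / 2.340.
ρ_S = 0.850·2.340 − 0.76 − 0.34 = 0.889.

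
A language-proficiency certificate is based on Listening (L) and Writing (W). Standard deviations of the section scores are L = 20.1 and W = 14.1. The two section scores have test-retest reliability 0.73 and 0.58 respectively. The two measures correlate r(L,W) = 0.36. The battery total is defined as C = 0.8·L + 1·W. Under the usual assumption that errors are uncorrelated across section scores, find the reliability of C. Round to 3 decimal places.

Var(C) = 0.8²·20.1² + 14.1² + 2·[0.8·20.1·14.1·0.36] = 457.376 + 163.244 = 620.621.
Because errors are independent across components, Cov(Tᵢ,Tⱼ) = Cov(Xᵢ,Xⱼ); the off-diagonal part of the true-score variance is the same as above.
True-score variance = [0.8²·20.1²·0.73 + 14.1²·0.58] + 163.244 = 304.063 + 163.244 = 467.307.
Reliability = 467.307 / 620.621 = 0.753.

0.753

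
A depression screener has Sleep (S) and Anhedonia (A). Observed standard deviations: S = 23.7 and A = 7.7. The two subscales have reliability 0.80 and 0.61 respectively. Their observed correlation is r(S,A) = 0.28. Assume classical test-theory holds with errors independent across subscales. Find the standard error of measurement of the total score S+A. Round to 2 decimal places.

Var(total) = 620.98 + 102.194 = 723.174.
True-score variance = 485.519 + 102.194 = 587.713, so reliability = 0.8127.
Error variance = 723.174 − 587.713 = 135.461; SEM = √135.461 = 11.64.

11.64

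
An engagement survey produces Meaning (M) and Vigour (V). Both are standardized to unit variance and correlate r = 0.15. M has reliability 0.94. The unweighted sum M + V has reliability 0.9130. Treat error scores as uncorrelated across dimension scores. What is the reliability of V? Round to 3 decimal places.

0.860

Var(M+V) = 2 + 2·0.15 = 2.300.
True-score variance = ρ_M + ρ_V + 2·0.15, so 0.9130 = (0.94 + ρ_V + 0.30) / 2.300.
ρ_V = 0.9130·2.300 − 0.94 − 0.30 = 0.860.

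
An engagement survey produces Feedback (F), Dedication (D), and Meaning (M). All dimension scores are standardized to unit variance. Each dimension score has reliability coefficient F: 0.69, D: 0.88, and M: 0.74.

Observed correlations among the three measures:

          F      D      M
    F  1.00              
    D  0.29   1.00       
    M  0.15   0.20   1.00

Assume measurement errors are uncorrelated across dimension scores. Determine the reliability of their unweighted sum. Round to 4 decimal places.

Var(F+D+M) = 3 + 2·[0.29 + 0.15 + 0.20] = 3 + 1.28 = 4.28.
With uncorrelated errors the cross-covariances are all true-score covariance, so they carry over unchanged; only the diagonal terms shrink to ρᵢσᵢ².
True-score variance = [0.69 + 0.88 + 0.74] + 1.28 = 2.31 + 1.28 = 3.59.
Reliability = 3.59 / 4.28 = 0.8388.

0.8388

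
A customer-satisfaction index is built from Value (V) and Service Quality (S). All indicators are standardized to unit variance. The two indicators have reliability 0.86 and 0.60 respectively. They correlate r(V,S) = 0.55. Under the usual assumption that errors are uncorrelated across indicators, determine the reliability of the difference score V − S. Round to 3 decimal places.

0.400

Var(V−S) = 1 + 1 − 2·0.55 = 2 − 1.1 = 0.9.
Because errors are independent across components, Cov(Tᵢ,Tⱼ) = Cov(Xᵢ,Xⱼ); the off-diagonal part of the true-score variance is the same as above.
True-score variance = [0.86 + 0.60] − 1.1 = 1.46 − 1.1 = 0.36.
Reliability = 0.36 / 0.9 = 0.400.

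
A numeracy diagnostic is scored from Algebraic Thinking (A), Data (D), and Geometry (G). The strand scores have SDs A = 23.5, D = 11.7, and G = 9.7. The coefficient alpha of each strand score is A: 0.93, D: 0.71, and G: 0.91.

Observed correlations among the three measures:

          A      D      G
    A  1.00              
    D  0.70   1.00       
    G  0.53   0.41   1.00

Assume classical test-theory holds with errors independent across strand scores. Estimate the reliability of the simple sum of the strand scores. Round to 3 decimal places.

0.942

Var(A+D+G) = 23.5² + 11.7² + 9.7² + 2·[23.5·11.7·0.70 + 23.5·9.7·0.53 + 11.7·9.7·0.41] = 783.23 + 719.619 = 1502.85.
Under uncorrelated errors the observed covariances equal the true-score covariances, so only the own-variance terms attenuate.
True-score variance = [23.5²·0.93 + 11.7²·0.71 + 9.7²·0.91] + 719.619 = 696.406 + 719.619 = 1416.03.
Reliability = 1416.03 / 1502.85 = 0.942.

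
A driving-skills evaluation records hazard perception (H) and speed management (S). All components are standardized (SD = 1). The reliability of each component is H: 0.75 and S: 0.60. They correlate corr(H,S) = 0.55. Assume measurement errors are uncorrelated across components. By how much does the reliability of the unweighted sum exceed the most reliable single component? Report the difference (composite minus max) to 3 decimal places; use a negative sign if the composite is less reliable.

0.040

Var(sum) = 2 + 1.1 = 3.1; true-score variance = 1.35 + 1.1 = 2.45; composite reliability = 0.7903.
Max component reliability = 0.7500.
Difference = 0.7903 − 0.7500 = 0.040.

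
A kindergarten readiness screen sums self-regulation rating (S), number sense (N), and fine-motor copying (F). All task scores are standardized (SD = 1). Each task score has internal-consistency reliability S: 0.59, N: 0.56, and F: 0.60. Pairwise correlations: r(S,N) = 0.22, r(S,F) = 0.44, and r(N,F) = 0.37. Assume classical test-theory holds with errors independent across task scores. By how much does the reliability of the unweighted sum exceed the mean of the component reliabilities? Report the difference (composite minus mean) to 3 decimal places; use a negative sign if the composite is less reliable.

0.170

Var(sum) = 3 + 2.06 = 5.06; true-score variance = 1.75 + 2.06 = 3.81; composite reliability = 0.7530.
Mean component reliability = 0.5833.
Difference = 0.7530 − 0.5833 = 0.170.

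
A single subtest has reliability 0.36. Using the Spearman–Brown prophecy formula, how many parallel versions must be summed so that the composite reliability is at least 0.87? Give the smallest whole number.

12

k ≥ ρ*(1−ρ₁)/(ρ₁(1−ρ*)) = 0.87·0.64 / (0.36·0.13) = 11.897.
Smallest integer k = 12.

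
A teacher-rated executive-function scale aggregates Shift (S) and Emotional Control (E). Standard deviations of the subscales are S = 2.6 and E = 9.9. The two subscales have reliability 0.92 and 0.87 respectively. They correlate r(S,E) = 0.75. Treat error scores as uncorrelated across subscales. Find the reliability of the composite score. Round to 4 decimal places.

0.9074

Var(S+E) = 2.6² + 9.9² + 2·[2.6·9.9·0.75] = 104.77 + 38.61 = 143.38.
Under uncorrelated errors the observed covariances equal the true-score covariances, so only the own-variance terms attenuate.
True-score variance = [2.6²·0.92 + 9.9²·0.87] + 38.61 = 91.4879 + 38.61 = 130.098.
Reliability = 130.098 / 143.38 = 0.9074.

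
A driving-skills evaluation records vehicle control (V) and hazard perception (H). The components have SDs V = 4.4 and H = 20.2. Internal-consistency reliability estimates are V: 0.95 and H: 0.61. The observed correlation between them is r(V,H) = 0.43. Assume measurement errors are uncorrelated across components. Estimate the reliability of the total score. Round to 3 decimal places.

Var(V+H) = 4.4² + 20.2² + 2·[4.4·20.2·0.43] = 427.4 + 76.4368 = 503.837.
With uncorrelated errors the cross-covariances are all true-score covariance, so they carry over unchanged; only the diagonal terms shrink to ρᵢσᵢ².
True-score variance = [4.4²·0.95 + 20.2²·0.61] + 76.4368 = 267.296 + 76.4368 = 343.733.
Reliability = 343.733 / 503.837 = 0.682.

0.682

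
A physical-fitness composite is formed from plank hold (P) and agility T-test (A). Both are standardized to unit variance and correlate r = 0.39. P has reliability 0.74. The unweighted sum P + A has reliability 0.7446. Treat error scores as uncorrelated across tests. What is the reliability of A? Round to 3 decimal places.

0.550

Var(P+A) = 2 + 2·0.39 = 2.780.
True-score variance = ρ_P + ρ_A + 2·0.39, so 0.7446 = (0.74 + ρ_A + 0.78) / 2.780.
ρ_A = 0.7446·2.780 − 0.74 − 0.78 = 0.550.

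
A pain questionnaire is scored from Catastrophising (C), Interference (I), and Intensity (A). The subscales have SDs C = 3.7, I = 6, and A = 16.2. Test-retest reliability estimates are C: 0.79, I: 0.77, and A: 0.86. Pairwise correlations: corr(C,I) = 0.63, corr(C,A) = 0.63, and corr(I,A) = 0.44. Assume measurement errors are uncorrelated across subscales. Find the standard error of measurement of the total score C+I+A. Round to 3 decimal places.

6.921

Var(total) = 312.13 + 189.032 = 501.162.
True-score variance = 264.233 + 189.032 = 453.266, so reliability = 0.9044.
Error variance = 501.162 − 453.266 = 47.8965; SEM = √47.8965 = 6.921.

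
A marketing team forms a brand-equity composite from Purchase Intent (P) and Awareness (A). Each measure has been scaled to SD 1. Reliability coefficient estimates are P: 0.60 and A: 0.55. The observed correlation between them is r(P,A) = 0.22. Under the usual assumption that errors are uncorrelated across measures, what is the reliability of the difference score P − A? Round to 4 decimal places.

Var(P−A) = 1 + 1 − 2·0.22 = 2 − 0.44 = 1.56.
With uncorrelated errors the cross-covariances are all true-score covariance, so they carry over unchanged; only the diagonal terms shrink to ρᵢσᵢ².
True-score variance = [0.60 + 0.55] − 0.44 = 1.15 − 0.44 = 0.71.
Reliability = 0.71 / 1.56 = 0.4551.

0.4551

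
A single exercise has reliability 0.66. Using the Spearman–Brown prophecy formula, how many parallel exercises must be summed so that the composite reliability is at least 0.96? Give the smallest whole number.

k ≥ ρ*(1−ρ₁)/(ρ₁(1−ρ*)) = 0.96·0.34 / (0.66·0.04) = 12.364.
Smallest integer k = 13.

13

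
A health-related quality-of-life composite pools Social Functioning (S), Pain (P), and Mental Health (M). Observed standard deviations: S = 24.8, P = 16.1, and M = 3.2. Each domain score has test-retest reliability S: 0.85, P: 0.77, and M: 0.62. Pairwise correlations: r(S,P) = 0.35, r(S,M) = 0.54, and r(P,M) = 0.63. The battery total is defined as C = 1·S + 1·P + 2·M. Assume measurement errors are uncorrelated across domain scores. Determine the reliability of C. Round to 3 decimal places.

0.888

Var(C) = 24.8² + 16.1² + 2²·3.2² + 2·[24.8·16.1·0.35 + 2·24.8·3.2·0.54 + 2·16.1·3.2·0.63] = 915.21 + 580.744 = 1495.95.
Because errors are independent across components, Cov(Tᵢ,Tⱼ) = Cov(Xᵢ,Xⱼ); the off-diagonal part of the true-score variance is the same as above.
True-score variance = [24.8²·0.85 + 16.1²·0.77 + 2²·3.2²·0.62] + 580.744 = 747.771 + 580.744 = 1328.51.
Reliability = 1328.51 / 1495.95 = 0.888.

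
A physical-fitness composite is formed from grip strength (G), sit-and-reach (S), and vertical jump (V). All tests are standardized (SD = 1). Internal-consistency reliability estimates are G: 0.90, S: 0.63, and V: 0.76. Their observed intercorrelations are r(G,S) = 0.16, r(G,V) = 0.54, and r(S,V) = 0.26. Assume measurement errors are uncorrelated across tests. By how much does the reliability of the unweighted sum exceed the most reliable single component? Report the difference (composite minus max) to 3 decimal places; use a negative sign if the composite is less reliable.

Var(sum) = 3 + 1.92 = 4.92; true-score variance = 2.29 + 1.92 = 4.21; composite reliability = 0.8557.
Max component reliability = 0.9000.
Difference = 0.8557 − 0.9000 = -0.044.

-0.044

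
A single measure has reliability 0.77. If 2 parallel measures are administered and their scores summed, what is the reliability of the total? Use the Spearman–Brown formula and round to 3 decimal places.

ρ_k = kρ / (1 + (k−1)ρ) = 2·0.77 / (1 + 1·0.77) = 1.540 / 1.770 = 0.870.

0.870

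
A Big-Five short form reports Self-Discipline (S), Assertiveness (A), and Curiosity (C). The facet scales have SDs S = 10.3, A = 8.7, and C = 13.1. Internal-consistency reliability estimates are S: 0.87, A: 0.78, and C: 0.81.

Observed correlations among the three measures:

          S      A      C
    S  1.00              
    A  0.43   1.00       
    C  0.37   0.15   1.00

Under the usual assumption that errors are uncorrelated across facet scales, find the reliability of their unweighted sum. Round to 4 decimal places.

0.8883

Var(S+A+C) = 10.3² + 8.7² + 13.1² + 2·[10.3·8.7·0.43 + 10.3·13.1·0.37 + 8.7·13.1·0.15] = 353.39 + 211.104 = 564.494.
With uncorrelated errors the cross-covariances are all true-score covariance, so they carry over unchanged; only the diagonal terms shrink to ρᵢσᵢ².
True-score variance = [10.3²·0.87 + 8.7²·0.78 + 13.1²·0.81] + 211.104 = 290.341 + 211.104 = 501.444.
Reliability = 501.444 / 564.494 = 0.8883.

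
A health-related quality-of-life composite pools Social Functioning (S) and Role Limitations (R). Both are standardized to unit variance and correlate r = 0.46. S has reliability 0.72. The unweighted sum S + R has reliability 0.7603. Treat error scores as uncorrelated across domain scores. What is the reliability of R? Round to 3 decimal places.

0.580

Var(S+R) = 2 + 2·0.46 = 2.920.
True-score variance = ρ_S + ρ_R + 2·0.46, so 0.7603 = (0.72 + ρ_R + 0.92) / 2.920.
ρ_R = 0.7603·2.920 − 0.72 − 0.92 = 0.580.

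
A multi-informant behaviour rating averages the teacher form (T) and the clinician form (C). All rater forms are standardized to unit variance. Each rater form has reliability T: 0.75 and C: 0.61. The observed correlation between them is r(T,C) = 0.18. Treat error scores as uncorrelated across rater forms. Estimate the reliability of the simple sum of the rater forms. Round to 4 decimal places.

0.7288

Var(T+C) = 2 + 2·[0.18] = 2 + 0.36 = 2.36.
Because errors are independent across components, Cov(Tᵢ,Tⱼ) = Cov(Xᵢ,Xⱼ); the off-diagonal part of the true-score variance is the same as above.
True-score variance = [0.75 + 0.61] + 0.36 = 1.36 + 0.36 = 1.72.
Reliability = 1.72 / 2.36 = 0.7288.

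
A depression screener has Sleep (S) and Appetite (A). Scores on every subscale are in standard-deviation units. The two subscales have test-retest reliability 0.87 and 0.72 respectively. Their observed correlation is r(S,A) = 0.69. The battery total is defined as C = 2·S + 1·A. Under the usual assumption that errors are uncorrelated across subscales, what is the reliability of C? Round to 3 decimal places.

Var(C) = 2² + 1 + 2·[2·0.69] = 5 + 2.76 = 7.76.
With uncorrelated errors the cross-covariances are all true-score covariance, so they carry over unchanged; only the diagonal terms shrink to ρᵢσᵢ².
True-score variance = [2²·0.87 + 0.72] + 2.76 = 4.2 + 2.76 = 6.96.
Reliability = 6.96 / 7.76 = 0.897.

0.897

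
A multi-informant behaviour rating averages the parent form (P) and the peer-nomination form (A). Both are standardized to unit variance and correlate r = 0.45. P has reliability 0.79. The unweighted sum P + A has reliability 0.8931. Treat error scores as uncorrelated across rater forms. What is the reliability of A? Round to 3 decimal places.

Var(P+A) = 2 + 2·0.45 = 2.900.
True-score variance = ρ_P + ρ_A + 2·0.45, so 0.8931 = (0.79 + ρ_A + 0.90) / 2.900.
ρ_A = 0.8931·2.900 − 0.79 − 0.90 = 0.900.

0.900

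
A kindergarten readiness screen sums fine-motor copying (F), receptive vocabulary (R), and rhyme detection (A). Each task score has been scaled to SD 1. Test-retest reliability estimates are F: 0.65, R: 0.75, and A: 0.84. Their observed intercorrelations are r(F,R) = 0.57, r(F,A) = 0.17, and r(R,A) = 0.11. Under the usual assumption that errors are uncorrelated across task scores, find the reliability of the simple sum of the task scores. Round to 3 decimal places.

Var(F+R+A) = 3 + 2·[0.57 + 0.17 + 0.11] = 3 + 1.7 = 4.7.
With uncorrelated errors the cross-covariances are all true-score covariance, so they carry over unchanged; only the diagonal terms shrink to ρᵢσᵢ².
True-score variance = [0.65 + 0.75 + 0.84] + 1.7 = 2.24 + 1.7 = 3.94.
Reliability = 3.94 / 4.7 = 0.838.

0.838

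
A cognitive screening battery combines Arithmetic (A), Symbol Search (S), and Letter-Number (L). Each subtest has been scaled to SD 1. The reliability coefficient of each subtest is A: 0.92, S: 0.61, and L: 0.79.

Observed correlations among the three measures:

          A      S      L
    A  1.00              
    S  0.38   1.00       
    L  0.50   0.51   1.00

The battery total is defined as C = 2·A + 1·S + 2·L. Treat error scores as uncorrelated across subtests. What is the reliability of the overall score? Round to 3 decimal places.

0.906

Var(C) = 2² + 1 + 2² + 2·[2·0.38 + 4·0.50 + 2·0.51] = 9 + 7.56 = 16.56.
Because errors are independent across components, Cov(Tᵢ,Tⱼ) = Cov(Xᵢ,Xⱼ); the off-diagonal part of the true-score variance is the same as above.
True-score variance = [2²·0.92 + 0.61 + 2²·0.79] + 7.56 = 7.45 + 7.56 = 15.01.
Reliability = 15.01 / 16.56 = 0.906.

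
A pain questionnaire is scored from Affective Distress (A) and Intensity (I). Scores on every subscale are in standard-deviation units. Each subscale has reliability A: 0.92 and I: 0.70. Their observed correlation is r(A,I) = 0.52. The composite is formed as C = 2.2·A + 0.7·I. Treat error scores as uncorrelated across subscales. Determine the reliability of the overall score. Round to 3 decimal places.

0.923

Var(C) = 2.2² + 0.7² + 2·[1.54·0.52] = 5.33 + 1.6016 = 6.9316.
Under uncorrelated errors the observed covariances equal the true-score covariances, so only the own-variance terms attenuate.
True-score variance = [2.2²·0.92 + 0.7²·0.70] + 1.6016 = 4.7958 + 1.6016 = 6.3974.
Reliability = 6.3974 / 6.9316 = 0.923.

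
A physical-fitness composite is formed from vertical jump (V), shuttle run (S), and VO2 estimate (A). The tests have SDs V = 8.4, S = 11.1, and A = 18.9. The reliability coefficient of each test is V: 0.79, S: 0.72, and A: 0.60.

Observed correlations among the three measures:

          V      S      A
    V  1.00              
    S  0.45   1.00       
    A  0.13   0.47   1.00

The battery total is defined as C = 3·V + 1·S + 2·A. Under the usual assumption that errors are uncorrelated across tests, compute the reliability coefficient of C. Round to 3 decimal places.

0.760

Var(C) = 3²·8.4² + 11.1² + 2²·18.9² + 2·[3·8.4·11.1·0.45 + 6·8.4·18.9·0.13 + 2·11.1·18.9·0.47] = 2187.09 + 893.819 = 3080.91.
Because errors are independent across components, Cov(Tᵢ,Tⱼ) = Cov(Xᵢ,Xⱼ); the off-diagonal part of the true-score variance is the same as above.
True-score variance = [3²·8.4²·0.79 + 11.1²·0.72 + 2²·18.9²·0.60] + 893.819 = 1447.7 + 893.819 = 2341.52.
Reliability = 2341.52 / 3080.91 = 0.760.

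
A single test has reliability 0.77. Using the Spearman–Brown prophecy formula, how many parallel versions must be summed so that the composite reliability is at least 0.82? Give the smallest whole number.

k ≥ ρ*(1−ρ₁)/(ρ₁(1−ρ*)) = 0.82·0.23 / (0.77·0.18) = 1.361.
Smallest integer k = 2.

2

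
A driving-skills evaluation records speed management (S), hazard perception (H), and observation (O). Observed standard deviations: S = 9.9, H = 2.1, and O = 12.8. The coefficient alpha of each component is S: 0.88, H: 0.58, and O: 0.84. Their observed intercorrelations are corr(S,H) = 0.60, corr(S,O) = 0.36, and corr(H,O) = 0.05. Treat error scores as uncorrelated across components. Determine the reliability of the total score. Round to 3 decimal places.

Var(S+H+O) = 9.9² + 2.1² + 12.8² + 2·[9.9·2.1·0.60 + 9.9·12.8·0.36 + 2.1·12.8·0.05] = 266.26 + 118.874 = 385.134.
Because errors are independent across components, Cov(Tᵢ,Tⱼ) = Cov(Xᵢ,Xⱼ); the off-diagonal part of the true-score variance is the same as above.
True-score variance = [9.9²·0.88 + 2.1²·0.58 + 12.8²·0.84] + 118.874 = 226.432 + 118.874 = 345.307.
Reliability = 345.307 / 385.134 = 0.897.

0.897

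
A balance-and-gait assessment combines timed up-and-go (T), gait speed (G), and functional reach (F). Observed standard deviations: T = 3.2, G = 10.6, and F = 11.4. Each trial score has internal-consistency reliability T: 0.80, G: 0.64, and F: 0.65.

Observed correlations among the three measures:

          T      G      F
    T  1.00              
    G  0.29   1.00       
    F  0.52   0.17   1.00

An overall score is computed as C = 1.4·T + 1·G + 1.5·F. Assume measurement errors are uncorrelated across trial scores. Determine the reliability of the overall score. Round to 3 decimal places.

0.753

Var(C) = 1.4²·3.2² + 10.6² + 1.5²·11.4² + 2·[1.4·3.2·10.6·0.29 + 2.1·3.2·11.4·0.52 + 1.5·10.6·11.4·0.17] = 424.84 + 168.844 = 593.684.
Because errors are independent across components, Cov(Tᵢ,Tⱼ) = Cov(Xᵢ,Xⱼ); the off-diagonal part of the true-score variance is the same as above.
True-score variance = [1.4²·3.2²·0.80 + 10.6²·0.64 + 1.5²·11.4²·0.65] + 168.844 = 278.033 + 168.844 = 446.877.
Reliability = 446.877 / 593.684 = 0.753.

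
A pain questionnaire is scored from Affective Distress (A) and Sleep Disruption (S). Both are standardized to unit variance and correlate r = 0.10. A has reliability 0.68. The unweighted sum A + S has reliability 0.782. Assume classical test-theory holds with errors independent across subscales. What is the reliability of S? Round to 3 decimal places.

0.840

Var(A+S) = 2 + 2·0.10 = 2.200.
True-score variance = ρ_A + ρ_S + 2·0.10, so 0.782 = (0.68 + ρ_S + 0.20) / 2.200.
ρ_S = 0.782·2.200 − 0.68 − 0.20 = 0.840.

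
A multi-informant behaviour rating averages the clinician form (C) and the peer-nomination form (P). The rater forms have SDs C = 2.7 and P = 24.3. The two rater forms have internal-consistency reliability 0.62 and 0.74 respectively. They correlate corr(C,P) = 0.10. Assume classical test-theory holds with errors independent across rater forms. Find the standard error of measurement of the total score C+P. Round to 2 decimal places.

12.50

Var(total) = 597.78 + 13.122 = 610.902.
True-score variance = 441.482 + 13.122 = 454.604, so reliability = 0.7442.
Error variance = 610.902 − 454.604 = 156.298; SEM = √156.298 = 12.50.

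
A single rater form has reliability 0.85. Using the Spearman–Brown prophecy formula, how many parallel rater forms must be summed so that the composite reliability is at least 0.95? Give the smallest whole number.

4

k ≥ ρ*(1−ρ₁)/(ρ₁(1−ρ*)) = 0.95·0.15 / (0.85·0.05) = 3.353.
Smallest integer k = 4.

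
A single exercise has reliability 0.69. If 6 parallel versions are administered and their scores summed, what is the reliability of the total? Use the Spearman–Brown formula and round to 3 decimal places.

ρ_k = kρ / (1 + (k−1)ρ) = 6·0.69 / (1 + 5·0.69) = 4.140 / 4.450 = 0.930.

0.930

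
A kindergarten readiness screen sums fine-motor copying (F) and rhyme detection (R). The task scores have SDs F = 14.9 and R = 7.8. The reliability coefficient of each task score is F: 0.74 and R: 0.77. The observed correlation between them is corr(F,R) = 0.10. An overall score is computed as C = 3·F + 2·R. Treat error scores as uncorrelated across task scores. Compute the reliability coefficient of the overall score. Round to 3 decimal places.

Var(C) = 3²·14.9² + 2²·7.8² + 2·[6·14.9·7.8·0.10] = 2241.45 + 139.464 = 2380.91.
With uncorrelated errors the cross-covariances are all true-score covariance, so they carry over unchanged; only the diagonal terms shrink to ρᵢσᵢ².
True-score variance = [3²·14.9²·0.74 + 2²·7.8²·0.77] + 139.464 = 1665.97 + 139.464 = 1805.44.
Reliability = 1805.44 / 2380.91 = 0.758.

0.758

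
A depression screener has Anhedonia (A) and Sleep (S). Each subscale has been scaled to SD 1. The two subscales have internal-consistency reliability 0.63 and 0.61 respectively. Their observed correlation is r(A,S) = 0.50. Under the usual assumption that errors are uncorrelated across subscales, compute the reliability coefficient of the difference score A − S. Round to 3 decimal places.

Var(A−S) = 1 + 1 − 2·0.50 = 2 − 1 = 1.
Because errors are independent across components, Cov(Tᵢ,Tⱼ) = Cov(Xᵢ,Xⱼ); the off-diagonal part of the true-score variance is the same as above.
True-score variance = [0.63 + 0.61] − 1 = 1.24 − 1 = 0.24.
Reliability = 0.24 / 1 = 0.240.

0.240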